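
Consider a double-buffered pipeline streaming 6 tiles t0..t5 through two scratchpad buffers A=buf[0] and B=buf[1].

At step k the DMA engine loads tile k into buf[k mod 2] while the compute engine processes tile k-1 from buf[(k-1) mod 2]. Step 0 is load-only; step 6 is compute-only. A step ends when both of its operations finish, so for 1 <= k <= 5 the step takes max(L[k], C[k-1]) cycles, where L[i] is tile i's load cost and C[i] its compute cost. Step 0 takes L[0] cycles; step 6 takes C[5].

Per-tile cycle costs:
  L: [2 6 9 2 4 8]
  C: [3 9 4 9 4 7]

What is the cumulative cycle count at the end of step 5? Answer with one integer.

step 0: L[0]=2 → dur=2, Σ=2 | A=load:t0 B=idle [load-only]
step 1: L[1]=6 C[0]=3 → dur=6, Σ=8 | A=compute:t0 B=load:t1 [load-bound]
step 2: L[2]=9 C[1]=9 → dur=9, Σ=17 | A=load:t2 B=compute:t1 [tied]
step 3: L[3]=2 C[2]=4 → dur=4, Σ=21 | A=compute:t2 B=load:t3 [compute-bound]
step 4: L[4]=4 C[3]=9 → dur=9, Σ=30 | A=load:t4 B=compute:t3 [compute-bound]
step 5: L[5]=8 C[4]=4 → dur=8, Σ=38 | A=compute:t4 B=load:t5 [load-bound]
step 6: C[5]=7 → dur=7, Σ=45 | A=idle B=compute:t5 [compute-only]

end_cycle[5] = 38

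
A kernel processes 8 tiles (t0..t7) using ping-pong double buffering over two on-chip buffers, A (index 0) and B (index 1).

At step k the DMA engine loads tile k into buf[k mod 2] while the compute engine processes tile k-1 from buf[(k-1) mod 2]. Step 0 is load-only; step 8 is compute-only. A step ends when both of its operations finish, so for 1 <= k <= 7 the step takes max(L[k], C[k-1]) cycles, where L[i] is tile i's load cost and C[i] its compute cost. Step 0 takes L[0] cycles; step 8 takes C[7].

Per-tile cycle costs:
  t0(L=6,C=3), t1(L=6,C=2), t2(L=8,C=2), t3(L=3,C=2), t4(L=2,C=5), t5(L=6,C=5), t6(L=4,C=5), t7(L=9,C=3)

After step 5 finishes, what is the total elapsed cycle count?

k=0 load=t0/6c comp=- wait=6 total=6
k=1 load=t1/6c comp=t0/3c wait=6 total=12
k=2 load=t2/8c comp=t1/2c wait=8 total=20
k=3 load=t3/3c comp=t2/2c wait=3 total=23
k=4 load=t4/2c comp=t3/2c wait=2 total=25
k=5 load=t5/6c comp=t4/5c wait=6 total=31
k=6 load=t6/4c comp=t5/5c wait=5 total=36
k=7 load=t7/9c comp=t6/5c wait=9 total=45
k=8 load=- comp=t7/3c wait=3 total=48

end_cycle[5] = 31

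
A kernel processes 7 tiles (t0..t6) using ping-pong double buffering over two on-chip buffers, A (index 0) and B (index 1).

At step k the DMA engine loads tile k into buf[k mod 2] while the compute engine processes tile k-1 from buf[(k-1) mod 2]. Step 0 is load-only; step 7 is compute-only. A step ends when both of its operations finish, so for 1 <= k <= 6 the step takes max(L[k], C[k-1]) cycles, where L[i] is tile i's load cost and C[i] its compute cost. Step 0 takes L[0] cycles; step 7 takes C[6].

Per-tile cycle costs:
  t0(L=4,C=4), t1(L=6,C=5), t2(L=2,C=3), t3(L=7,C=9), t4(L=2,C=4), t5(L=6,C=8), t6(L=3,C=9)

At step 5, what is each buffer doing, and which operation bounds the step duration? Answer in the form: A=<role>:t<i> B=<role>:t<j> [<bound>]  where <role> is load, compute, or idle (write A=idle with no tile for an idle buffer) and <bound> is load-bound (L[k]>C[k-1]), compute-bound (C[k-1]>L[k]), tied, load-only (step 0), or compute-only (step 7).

step 5: A=compute:t4 B=load:t5 [load-bound]

[0] DMA t0→A (4c) ∥ CU idle ⇒ 4c, clock 4
[1] DMA t1→B (6c) ∥ CU A:t0 (4c) ⇒ 6c, clock 10
[2] DMA t2→A (2c) ∥ CU B:t1 (5c) ⇒ 5c, clock 15
[3] DMA t3→B (7c) ∥ CU A:t2 (3c) ⇒ 7c, clock 22
[4] DMA t4→A (2c) ∥ CU B:t3 (9c) ⇒ 9c, clock 31
[5] DMA t5→B (6c) ∥ CU A:t4 (4c) ⇒ 6c, clock 37
[6] DMA t6→A (3c) ∥ CU B:t5 (8c) ⇒ 8c, clock 45
[7] DMA idle ∥ CU A:t6 (9c) ⇒ 9c, clock 54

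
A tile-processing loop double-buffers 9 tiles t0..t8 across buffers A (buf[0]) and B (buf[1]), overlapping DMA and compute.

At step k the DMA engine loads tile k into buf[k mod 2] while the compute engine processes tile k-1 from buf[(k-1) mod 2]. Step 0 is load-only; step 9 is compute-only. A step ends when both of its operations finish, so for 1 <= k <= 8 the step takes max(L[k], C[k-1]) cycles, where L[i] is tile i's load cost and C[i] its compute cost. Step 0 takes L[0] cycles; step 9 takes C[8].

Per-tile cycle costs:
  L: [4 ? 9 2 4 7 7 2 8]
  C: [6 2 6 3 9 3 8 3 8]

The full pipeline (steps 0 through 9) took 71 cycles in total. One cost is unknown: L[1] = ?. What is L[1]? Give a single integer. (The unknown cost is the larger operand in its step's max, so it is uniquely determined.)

L[1] = 8

step 0 = dur = L[0]=4 = 4
step 1 = dur = max(L[1]=?, C[0]=6) = L[1]  (unknown; binding)
step 2 = dur = max(L[2]=9, C[1]=2) = 9
step 3 = dur = max(L[3]=2, C[2]=6) = 6
step 4 = dur = max(L[4]=4, C[3]=3) = 4
step 5 = dur = max(L[5]=7, C[4]=9) = 9
step 6 = dur = max(L[6]=7, C[5]=3) = 7
step 7 = dur = max(L[7]=2, C[6]=8) = 8
step 8 = dur = max(L[8]=8, C[7]=3) = 8
step 9 = dur = C[8]=8 = 8
sum of known step durations = 63
dur[1] = total - known = 71 - 63 = 8
L[1] is the binding max in step 1, so L[1] = dur[1] = 8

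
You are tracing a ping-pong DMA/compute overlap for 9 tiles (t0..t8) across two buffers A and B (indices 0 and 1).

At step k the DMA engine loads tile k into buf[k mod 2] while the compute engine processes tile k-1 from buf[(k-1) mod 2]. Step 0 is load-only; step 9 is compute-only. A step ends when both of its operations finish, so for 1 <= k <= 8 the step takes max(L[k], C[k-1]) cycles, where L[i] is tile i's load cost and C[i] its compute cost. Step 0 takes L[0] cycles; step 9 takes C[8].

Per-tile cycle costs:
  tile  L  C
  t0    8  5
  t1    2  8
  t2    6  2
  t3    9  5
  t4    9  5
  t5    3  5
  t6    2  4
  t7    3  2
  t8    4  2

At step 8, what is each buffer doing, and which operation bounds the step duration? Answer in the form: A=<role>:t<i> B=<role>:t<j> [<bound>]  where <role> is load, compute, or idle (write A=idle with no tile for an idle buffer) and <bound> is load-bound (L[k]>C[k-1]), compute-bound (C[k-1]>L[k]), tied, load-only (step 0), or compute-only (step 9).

step 8: A=load:t8 B=compute:t7 [load-bound]

step 0: L[0]=8 → dur=8, Σ=8 | A=load:t0 B=idle [load-only]
step 1: L[1]=2 C[0]=5 → dur=5, Σ=13 | A=compute:t0 B=load:t1 [compute-bound]
step 2: L[2]=6 C[1]=8 → dur=8, Σ=21 | A=load:t2 B=compute:t1 [compute-bound]
step 3: L[3]=9 C[2]=2 → dur=9, Σ=30 | A=compute:t2 B=load:t3 [load-bound]
step 4: L[4]=9 C[3]=5 → dur=9, Σ=39 | A=load:t4 B=compute:t3 [load-bound]
step 5: L[5]=3 C[4]=5 → dur=5, Σ=44 | A=compute:t4 B=load:t5 [compute-bound]
step 6: L[6]=2 C[5]=5 → dur=5, Σ=49 | A=load:t6 B=compute:t5 [compute-bound]
step 7: L[7]=3 C[6]=4 → dur=4, Σ=53 | A=compute:t6 B=load:t7 [compute-bound]
step 8: L[8]=4 C[7]=2 → dur=4, Σ=57 | A=load:t8 B=compute:t7 [load-bound]
step 9: C[8]=2 → dur=2, Σ=59 | A=compute:t8 B=idle [compute-only]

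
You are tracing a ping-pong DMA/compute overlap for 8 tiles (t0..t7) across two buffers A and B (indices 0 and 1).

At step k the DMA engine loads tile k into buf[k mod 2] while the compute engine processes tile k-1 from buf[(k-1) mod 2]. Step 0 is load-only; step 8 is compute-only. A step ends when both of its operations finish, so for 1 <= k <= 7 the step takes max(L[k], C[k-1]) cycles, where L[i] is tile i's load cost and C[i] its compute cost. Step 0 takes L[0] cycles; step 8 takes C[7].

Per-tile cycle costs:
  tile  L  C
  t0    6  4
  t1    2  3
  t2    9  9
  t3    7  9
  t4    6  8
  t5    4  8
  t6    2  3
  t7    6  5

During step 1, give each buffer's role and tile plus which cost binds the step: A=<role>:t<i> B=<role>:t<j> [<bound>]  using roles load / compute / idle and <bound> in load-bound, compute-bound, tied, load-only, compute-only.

step 0: L[0]=6 → dur=6, Σ=6 | A=load:t0 B=idle [load-only]
step 1: L[1]=2 C[0]=4 → dur=4, Σ=10 | A=compute:t0 B=load:t1 [compute-bound]
step 2: L[2]=9 C[1]=3 → dur=9, Σ=19 | A=load:t2 B=compute:t1 [load-bound]
step 3: L[3]=7 C[2]=9 → dur=9, Σ=28 | A=compute:t2 B=load:t3 [compute-bound]
step 4: L[4]=6 C[3]=9 → dur=9, Σ=37 | A=load:t4 B=compute:t3 [compute-bound]
step 5: L[5]=4 C[4]=8 → dur=8, Σ=45 | A=compute:t4 B=load:t5 [compute-bound]
step 6: L[6]=2 C[5]=8 → dur=8, Σ=53 | A=load:t6 B=compute:t5 [compute-bound]
step 7: L[7]=6 C[6]=3 → dur=6, Σ=59 | A=compute:t6 B=load:t7 [load-bound]
step 8: C[7]=5 → dur=5, Σ=64 | A=idle B=compute:t7 [compute-only]

step 1: A=compute:t0 B=load:t1 [compute-bound]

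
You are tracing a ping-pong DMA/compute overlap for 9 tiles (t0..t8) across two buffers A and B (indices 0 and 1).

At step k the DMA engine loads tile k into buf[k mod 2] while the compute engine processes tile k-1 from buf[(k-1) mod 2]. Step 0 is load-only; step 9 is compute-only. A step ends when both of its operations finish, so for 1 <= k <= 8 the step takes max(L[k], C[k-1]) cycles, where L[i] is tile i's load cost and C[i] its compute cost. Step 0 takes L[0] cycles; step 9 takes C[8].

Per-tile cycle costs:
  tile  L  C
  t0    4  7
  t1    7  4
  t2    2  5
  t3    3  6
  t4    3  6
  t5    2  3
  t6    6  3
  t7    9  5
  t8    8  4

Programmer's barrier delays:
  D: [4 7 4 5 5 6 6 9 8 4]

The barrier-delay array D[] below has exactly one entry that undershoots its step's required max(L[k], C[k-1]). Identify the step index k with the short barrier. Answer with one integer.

step 0: need L[0]=4 = 4; D[0]=4 ok
step 1: need max(L[1]=7,C[0]=7) = 7; D[1]=7 ok
step 2: need max(L[2]=2,C[1]=4) = 4; D[2]=4 ok
step 3: need max(L[3]=3,C[2]=5) = 5; D[3]=5 ok
step 4: need max(L[4]=3,C[3]=6) = 6; D[4]=5 SHORT
step 5: need max(L[5]=2,C[4]=6) = 6; D[5]=6 ok
step 6: need max(L[6]=6,C[5]=3) = 6; D[6]=6 ok
step 7: need max(L[7]=9,C[6]=3) = 9; D[7]=9 ok
step 8: need max(L[8]=8,C[7]=5) = 8; D[8]=8 ok
step 9: need C[8]=4 = 4; D[9]=4 ok

hazard at step 4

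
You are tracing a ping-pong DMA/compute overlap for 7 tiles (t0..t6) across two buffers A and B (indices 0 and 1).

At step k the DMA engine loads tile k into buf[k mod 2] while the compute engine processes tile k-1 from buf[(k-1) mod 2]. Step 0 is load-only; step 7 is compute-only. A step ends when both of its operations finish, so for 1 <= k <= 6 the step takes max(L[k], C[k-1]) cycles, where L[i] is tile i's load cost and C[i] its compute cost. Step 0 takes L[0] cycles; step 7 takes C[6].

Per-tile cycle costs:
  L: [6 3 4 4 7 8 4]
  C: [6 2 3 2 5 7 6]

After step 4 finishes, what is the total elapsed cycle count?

end_cycle[4] = 27

  0. 6=6c; end=6; A:t0 B:-
  1. max(3,6)=6c; end=12; A:t0 B:t1
  2. max(4,2)=4c; end=16; A:t2 B:t1
  3. max(4,3)=4c; end=20; A:t2 B:t3
  4. max(7,2)=7c; end=27; A:t4 B:t3
  5. max(8,5)=8c; end=35; A:t4 B:t5
  6. max(4,7)=7c; end=42; A:t6 B:t5
  7. 6=6c; end=48; A:t6 B:t5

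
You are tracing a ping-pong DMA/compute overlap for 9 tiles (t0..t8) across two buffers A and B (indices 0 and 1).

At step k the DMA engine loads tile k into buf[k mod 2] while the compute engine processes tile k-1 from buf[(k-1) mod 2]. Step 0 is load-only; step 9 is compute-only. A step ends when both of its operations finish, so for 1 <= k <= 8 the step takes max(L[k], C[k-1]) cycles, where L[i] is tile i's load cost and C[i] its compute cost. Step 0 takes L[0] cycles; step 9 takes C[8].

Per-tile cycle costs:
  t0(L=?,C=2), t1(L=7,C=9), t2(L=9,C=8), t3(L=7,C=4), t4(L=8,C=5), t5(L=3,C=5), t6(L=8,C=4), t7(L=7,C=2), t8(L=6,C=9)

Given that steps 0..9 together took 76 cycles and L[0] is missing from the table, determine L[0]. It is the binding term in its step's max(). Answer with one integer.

L[0] = 9

step 0 = dur = L[0]=? = L[0]  (unknown; binding)
step 1 = dur = max(L[1]=7, C[0]=2) = 7
step 2 = dur = max(L[2]=9, C[1]=9) = 9
step 3 = dur = max(L[3]=7, C[2]=8) = 8
step 4 = dur = max(L[4]=8, C[3]=4) = 8
step 5 = dur = max(L[5]=3, C[4]=5) = 5
step 6 = dur = max(L[6]=8, C[5]=5) = 8
step 7 = dur = max(L[7]=7, C[6]=4) = 7
step 8 = dur = max(L[8]=6, C[7]=2) = 6
step 9 = dur = C[8]=9 = 9
sum of known step durations = 67
dur[0] = total - known = 76 - 67 = 9
L[0] is the binding max in step 0, so L[0] = dur[0] = 9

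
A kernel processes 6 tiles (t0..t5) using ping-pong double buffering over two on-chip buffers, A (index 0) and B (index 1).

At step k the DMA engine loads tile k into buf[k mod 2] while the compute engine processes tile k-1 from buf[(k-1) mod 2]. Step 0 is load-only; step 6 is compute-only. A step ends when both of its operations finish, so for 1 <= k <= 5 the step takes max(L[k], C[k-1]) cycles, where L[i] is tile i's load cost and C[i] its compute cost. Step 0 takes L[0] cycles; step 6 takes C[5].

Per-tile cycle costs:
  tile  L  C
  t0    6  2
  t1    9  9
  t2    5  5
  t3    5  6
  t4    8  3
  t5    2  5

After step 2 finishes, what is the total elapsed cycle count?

end_cycle[2] = 24

k=0 load=t0/6c comp=- wait=6 total=6
k=1 load=t1/9c comp=t0/2c wait=9 total=15
k=2 load=t2/5c comp=t1/9c wait=9 total=24
k=3 load=t3/5c comp=t2/5c wait=5 total=29
k=4 load=t4/8c comp=t3/6c wait=8 total=37
k=5 load=t5/2c comp=t4/3c wait=3 total=40
k=6 load=- comp=t5/5c wait=5 total=45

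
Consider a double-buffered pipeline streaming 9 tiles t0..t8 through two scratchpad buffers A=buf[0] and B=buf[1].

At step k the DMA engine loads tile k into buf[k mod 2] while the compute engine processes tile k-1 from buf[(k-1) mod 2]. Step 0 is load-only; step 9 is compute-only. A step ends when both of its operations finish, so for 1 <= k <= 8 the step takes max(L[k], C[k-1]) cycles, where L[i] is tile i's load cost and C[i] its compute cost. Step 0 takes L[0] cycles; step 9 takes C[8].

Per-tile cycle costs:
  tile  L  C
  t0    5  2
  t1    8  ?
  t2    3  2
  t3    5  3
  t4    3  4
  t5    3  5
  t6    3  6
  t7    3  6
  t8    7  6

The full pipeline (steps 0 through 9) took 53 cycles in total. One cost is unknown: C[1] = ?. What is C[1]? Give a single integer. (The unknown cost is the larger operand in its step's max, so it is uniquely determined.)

C[1] = 4

step 0 → dur = L[0]=5 = 5
step 1 → dur = max(L[1]=8, C[0]=2) = 8
step 2 → dur = max(L[2]=3, C[1]=?) = C[1]  (unknown; binding)
step 3 → dur = max(L[3]=5, C[2]=2) = 5
step 4 → dur = max(L[4]=3, C[3]=3) = 3
step 5 → dur = max(L[5]=3, C[4]=4) = 4
step 6 → dur = max(L[6]=3, C[5]=5) = 5
step 7 → dur = max(L[7]=3, C[6]=6) = 6
step 8 → dur = max(L[8]=7, C[7]=6) = 7
step 9 → dur = C[8]=6 = 6
sum of known step durations = 49
dur[2] = total - known = 53 - 49 = 4
C[1] is the binding max in step 2, so C[1] = dur[2] = 4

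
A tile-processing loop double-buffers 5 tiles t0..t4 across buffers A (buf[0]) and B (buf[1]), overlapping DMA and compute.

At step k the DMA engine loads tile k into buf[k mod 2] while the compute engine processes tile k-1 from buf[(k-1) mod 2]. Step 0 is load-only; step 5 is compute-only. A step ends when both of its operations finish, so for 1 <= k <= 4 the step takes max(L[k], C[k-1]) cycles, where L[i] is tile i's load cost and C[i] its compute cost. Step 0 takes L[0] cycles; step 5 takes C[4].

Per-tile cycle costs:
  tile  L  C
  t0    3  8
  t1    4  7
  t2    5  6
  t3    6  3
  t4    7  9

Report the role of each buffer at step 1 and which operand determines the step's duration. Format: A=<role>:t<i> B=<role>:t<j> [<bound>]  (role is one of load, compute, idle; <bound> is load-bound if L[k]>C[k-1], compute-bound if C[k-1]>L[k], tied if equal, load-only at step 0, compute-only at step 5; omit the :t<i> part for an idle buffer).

step 1: A=compute:t0 B=load:t1 [compute-bound]

step 0: L[0]=3 → dur=3, Σ=3 | A=load:t0 B=idle [load-only]
step 1: L[1]=4 C[0]=8 → dur=8, Σ=11 | A=compute:t0 B=load:t1 [compute-bound]
step 2: L[2]=5 C[1]=7 → dur=7, Σ=18 | A=load:t2 B=compute:t1 [compute-bound]
step 3: L[3]=6 C[2]=6 → dur=6, Σ=24 | A=compute:t2 B=load:t3 [tied]
step 4: L[4]=7 C[3]=3 → dur=7, Σ=31 | A=load:t4 B=compute:t3 [load-bound]
step 5: C[4]=9 → dur=9, Σ=40 | A=compute:t4 B=idle [compute-only]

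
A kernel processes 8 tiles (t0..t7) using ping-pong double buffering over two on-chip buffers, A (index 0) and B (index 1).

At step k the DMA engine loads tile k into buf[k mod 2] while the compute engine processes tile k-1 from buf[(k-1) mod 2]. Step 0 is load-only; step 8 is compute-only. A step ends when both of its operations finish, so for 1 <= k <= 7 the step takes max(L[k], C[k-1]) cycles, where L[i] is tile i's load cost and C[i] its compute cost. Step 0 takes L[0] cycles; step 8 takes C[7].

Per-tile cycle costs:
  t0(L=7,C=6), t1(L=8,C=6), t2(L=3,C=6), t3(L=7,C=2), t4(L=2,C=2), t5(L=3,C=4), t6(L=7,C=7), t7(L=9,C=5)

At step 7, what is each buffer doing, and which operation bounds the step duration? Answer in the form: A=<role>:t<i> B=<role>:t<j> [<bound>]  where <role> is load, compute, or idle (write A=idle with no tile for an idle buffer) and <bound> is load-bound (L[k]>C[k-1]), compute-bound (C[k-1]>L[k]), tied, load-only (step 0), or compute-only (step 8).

  0. 7=7c; end=7; A:t0 B:-
  1. max(8,6)=8c; end=15; A:t0 B:t1
  2. max(3,6)=6c; end=21; A:t2 B:t1
  3. max(7,6)=7c; end=28; A:t2 B:t3
  4. max(2,2)=2c; end=30; A:t4 B:t3
  5. max(3,2)=3c; end=33; A:t4 B:t5
  6. max(7,4)=7c; end=40; A:t6 B:t5
  7. max(9,7)=9c; end=49; A:t6 B:t7
  8. 5=5c; end=54; A:t6 B:t7

step 7: A=compute:t6 B=load:t7 [load-bound]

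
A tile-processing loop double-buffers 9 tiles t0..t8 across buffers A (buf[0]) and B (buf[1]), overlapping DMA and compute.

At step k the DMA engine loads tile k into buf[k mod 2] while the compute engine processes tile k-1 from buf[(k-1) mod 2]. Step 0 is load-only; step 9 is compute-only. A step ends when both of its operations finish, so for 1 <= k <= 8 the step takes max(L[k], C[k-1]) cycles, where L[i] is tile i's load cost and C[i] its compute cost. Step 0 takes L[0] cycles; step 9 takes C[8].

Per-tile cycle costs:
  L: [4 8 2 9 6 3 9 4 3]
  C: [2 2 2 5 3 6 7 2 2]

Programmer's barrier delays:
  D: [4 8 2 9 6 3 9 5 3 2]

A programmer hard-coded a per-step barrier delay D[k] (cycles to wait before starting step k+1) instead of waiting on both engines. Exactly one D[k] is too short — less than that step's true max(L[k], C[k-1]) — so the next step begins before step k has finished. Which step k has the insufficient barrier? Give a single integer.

[0] required=L[0]=4=4 vs D=4 ok
[1] required=max(L[1]=8,C[0]=2)=8 vs D=8 ok
[2] required=max(L[2]=2,C[1]=2)=2 vs D=2 ok
[3] required=max(L[3]=9,C[2]=2)=9 vs D=9 ok
[4] required=max(L[4]=6,C[3]=5)=6 vs D=6 ok
[5] required=max(L[5]=3,C[4]=3)=3 vs D=3 ok
[6] required=max(L[6]=9,C[5]=6)=9 vs D=9 ok
[7] required=max(L[7]=4,C[6]=7)=7 vs D=5 SHORT
[8] required=max(L[8]=3,C[7]=2)=3 vs D=3 ok
[9] required=C[8]=2=2 vs D=2 ok

hazard at step 7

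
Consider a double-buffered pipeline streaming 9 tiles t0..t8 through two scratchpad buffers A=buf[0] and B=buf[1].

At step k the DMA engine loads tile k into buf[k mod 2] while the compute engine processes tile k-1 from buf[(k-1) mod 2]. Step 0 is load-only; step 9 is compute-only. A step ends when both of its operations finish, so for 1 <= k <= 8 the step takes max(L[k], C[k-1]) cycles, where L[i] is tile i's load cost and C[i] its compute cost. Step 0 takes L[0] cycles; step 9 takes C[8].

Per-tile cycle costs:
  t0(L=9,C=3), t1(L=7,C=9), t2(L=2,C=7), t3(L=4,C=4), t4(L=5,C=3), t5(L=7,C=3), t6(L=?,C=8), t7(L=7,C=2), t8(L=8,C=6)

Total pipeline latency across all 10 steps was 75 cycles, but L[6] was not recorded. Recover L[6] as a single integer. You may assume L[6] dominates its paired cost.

L[6] = 9

step 0: dur = L[0]=9 = 9
step 1: dur = max(L[1]=7, C[0]=3) = 7
step 2: dur = max(L[2]=2, C[1]=9) = 9
step 3: dur = max(L[3]=4, C[2]=7) = 7
step 4: dur = max(L[4]=5, C[3]=4) = 5
step 5: dur = max(L[5]=7, C[4]=3) = 7
step 6: dur = max(L[6]=?, C[5]=3) = L[6]  (unknown; binding)
step 7: dur = max(L[7]=7, C[6]=8) = 8
step 8: dur = max(L[8]=8, C[7]=2) = 8
step 9: dur = C[8]=6 = 6
sum of known step durations = 66
dur[6] = total - known = 75 - 66 = 9
L[6] is the binding max in step 6, so L[6] = dur[6] = 9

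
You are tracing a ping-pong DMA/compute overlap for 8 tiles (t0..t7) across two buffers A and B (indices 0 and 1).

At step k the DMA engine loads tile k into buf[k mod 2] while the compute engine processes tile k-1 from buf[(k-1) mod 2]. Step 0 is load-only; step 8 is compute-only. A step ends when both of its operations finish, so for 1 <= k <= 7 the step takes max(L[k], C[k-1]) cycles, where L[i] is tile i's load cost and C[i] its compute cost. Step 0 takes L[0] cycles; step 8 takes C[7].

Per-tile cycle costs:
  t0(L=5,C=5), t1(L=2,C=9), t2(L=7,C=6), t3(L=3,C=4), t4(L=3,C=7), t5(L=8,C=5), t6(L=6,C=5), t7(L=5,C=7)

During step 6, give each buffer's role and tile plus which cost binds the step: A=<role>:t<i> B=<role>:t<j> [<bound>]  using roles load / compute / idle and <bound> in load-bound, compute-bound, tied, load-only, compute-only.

step 6: A=load:t6 B=compute:t5 [load-bound]

[0] DMA t0→A (5c) ∥ CU idle ⇒ 5c, clock 5
[1] DMA t1→B (2c) ∥ CU A:t0 (5c) ⇒ 5c, clock 10
[2] DMA t2→A (7c) ∥ CU B:t1 (9c) ⇒ 9c, clock 19
[3] DMA t3→B (3c) ∥ CU A:t2 (6c) ⇒ 6c, clock 25
[4] DMA t4→A (3c) ∥ CU B:t3 (4c) ⇒ 4c, clock 29
[5] DMA t5→B (8c) ∥ CU A:t4 (7c) ⇒ 8c, clock 37
[6] DMA t6→A (6c) ∥ CU B:t5 (5c) ⇒ 6c, clock 43
[7] DMA t7→B (5c) ∥ CU A:t6 (5c) ⇒ 5c, clock 48
[8] DMA idle ∥ CU B:t7 (7c) ⇒ 7c, clock 55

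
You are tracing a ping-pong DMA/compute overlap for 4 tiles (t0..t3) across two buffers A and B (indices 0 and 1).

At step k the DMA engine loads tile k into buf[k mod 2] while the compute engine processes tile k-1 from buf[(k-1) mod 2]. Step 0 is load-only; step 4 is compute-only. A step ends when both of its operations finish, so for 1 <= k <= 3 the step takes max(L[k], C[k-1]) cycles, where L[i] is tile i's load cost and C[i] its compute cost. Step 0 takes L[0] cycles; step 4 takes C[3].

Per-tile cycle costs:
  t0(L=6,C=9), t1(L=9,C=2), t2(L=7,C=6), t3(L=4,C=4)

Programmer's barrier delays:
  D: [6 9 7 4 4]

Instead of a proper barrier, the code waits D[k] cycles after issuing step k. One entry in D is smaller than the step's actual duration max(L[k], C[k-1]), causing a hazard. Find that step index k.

step 0: need L[0]=6 = 6; D[0]=6 ok
step 1: need max(L[1]=9,C[0]=9) = 9; D[1]=9 ok
step 2: need max(L[2]=7,C[1]=2) = 7; D[2]=7 ok
step 3: need max(L[3]=4,C[2]=6) = 6; D[3]=4 SHORT
step 4: need C[3]=4 = 4; D[4]=4 ok

hazard at step 3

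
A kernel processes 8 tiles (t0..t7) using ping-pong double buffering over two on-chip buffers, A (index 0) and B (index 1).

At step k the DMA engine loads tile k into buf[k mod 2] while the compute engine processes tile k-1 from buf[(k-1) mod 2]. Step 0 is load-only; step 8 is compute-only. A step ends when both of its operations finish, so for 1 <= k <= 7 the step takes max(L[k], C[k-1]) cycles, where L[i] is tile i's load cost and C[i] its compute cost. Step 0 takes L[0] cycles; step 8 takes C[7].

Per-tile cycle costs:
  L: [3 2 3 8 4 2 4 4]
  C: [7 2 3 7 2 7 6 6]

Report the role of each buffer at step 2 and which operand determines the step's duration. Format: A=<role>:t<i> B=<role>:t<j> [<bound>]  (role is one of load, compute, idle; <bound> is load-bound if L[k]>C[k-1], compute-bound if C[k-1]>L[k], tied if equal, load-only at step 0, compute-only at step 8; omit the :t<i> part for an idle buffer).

[0] DMA t0→A (3c) ∥ CU idle ⇒ 3c, clock 3
[1] DMA t1→B (2c) ∥ CU A:t0 (7c) ⇒ 7c, clock 10
[2] DMA t2→A (3c) ∥ CU B:t1 (2c) ⇒ 3c, clock 13
[3] DMA t3→B (8c) ∥ CU A:t2 (3c) ⇒ 8c, clock 21
[4] DMA t4→A (4c) ∥ CU B:t3 (7c) ⇒ 7c, clock 28
[5] DMA t5→B (2c) ∥ CU A:t4 (2c) ⇒ 2c, clock 30
[6] DMA t6→A (4c) ∥ CU B:t5 (7c) ⇒ 7c, clock 37
[7] DMA t7→B (4c) ∥ CU A:t6 (6c) ⇒ 6c, clock 43
[8] DMA idle ∥ CU B:t7 (6c) ⇒ 6c, clock 49

step 2: A=load:t2 B=compute:t1 [load-bound]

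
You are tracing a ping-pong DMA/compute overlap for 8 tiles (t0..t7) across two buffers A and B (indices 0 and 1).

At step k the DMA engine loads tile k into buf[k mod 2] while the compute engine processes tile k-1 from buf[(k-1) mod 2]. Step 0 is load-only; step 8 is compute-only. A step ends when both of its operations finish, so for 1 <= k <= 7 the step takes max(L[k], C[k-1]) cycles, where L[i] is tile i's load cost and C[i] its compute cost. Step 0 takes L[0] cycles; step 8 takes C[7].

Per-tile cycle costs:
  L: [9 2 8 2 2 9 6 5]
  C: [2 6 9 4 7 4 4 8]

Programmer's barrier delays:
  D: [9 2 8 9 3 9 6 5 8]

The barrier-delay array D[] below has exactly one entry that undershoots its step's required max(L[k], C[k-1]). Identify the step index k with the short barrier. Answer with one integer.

[0] required=L[0]=9=9 vs D=9 ok
[1] required=max(L[1]=2,C[0]=2)=2 vs D=2 ok
[2] required=max(L[2]=8,C[1]=6)=8 vs D=8 ok
[3] required=max(L[3]=2,C[2]=9)=9 vs D=9 ok
[4] required=max(L[4]=2,C[3]=4)=4 vs D=3 SHORT
[5] required=max(L[5]=9,C[4]=7)=9 vs D=9 ok
[6] required=max(L[6]=6,C[5]=4)=6 vs D=6 ok
[7] required=max(L[7]=5,C[6]=4)=5 vs D=5 ok
[8] required=C[7]=8=8 vs D=8 ok

hazard at step 4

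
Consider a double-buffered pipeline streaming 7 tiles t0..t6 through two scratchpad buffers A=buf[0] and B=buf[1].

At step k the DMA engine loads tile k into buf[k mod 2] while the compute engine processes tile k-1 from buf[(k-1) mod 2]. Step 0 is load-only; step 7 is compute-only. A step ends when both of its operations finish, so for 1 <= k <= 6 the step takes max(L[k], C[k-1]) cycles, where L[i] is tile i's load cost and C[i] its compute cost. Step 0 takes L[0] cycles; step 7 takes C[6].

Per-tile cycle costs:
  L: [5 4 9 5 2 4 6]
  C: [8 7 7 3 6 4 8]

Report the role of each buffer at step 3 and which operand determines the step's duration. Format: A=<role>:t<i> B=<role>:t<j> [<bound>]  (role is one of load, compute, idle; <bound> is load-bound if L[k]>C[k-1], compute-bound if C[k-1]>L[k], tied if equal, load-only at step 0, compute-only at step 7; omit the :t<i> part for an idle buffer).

[0] DMA t0→A (5c) ∥ CU idle ⇒ 5c, clock 5
[1] DMA t1→B (4c) ∥ CU A:t0 (8c) ⇒ 8c, clock 13
[2] DMA t2→A (9c) ∥ CU B:t1 (7c) ⇒ 9c, clock 22
[3] DMA t3→B (5c) ∥ CU A:t2 (7c) ⇒ 7c, clock 29
[4] DMA t4→A (2c) ∥ CU B:t3 (3c) ⇒ 3c, clock 32
[5] DMA t5→B (4c) ∥ CU A:t4 (6c) ⇒ 6c, clock 38
[6] DMA t6→A (6c) ∥ CU B:t5 (4c) ⇒ 6c, clock 44
[7] DMA idle ∥ CU A:t6 (8c) ⇒ 8c, clock 52

step 3: A=compute:t2 B=load:t3 [compute-bound]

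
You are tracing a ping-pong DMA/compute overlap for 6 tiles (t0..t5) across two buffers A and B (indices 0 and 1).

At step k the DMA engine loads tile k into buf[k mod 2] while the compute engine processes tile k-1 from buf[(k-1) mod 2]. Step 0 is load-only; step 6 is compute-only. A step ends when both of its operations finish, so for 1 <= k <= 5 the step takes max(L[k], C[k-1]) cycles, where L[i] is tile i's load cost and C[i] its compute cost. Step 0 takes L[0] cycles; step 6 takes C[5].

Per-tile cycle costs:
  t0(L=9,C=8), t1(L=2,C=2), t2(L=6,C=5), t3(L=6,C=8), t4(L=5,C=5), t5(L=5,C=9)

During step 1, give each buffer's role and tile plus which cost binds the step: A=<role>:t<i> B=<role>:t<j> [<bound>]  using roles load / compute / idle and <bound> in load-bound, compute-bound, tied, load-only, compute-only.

step 1: A=compute:t0 B=load:t1 [compute-bound]

step 0: L[0]=9 → dur=9, Σ=9 | A=load:t0 B=idle [load-only]
step 1: L[1]=2 C[0]=8 → dur=8, Σ=17 | A=compute:t0 B=load:t1 [compute-bound]
step 2: L[2]=6 C[1]=2 → dur=6, Σ=23 | A=load:t2 B=compute:t1 [load-bound]
step 3: L[3]=6 C[2]=5 → dur=6, Σ=29 | A=compute:t2 B=load:t3 [load-bound]
step 4: L[4]=5 C[3]=8 → dur=8, Σ=37 | A=load:t4 B=compute:t3 [compute-bound]
step 5: L[5]=5 C[4]=5 → dur=5, Σ=42 | A=compute:t4 B=load:t5 [tied]
step 6: C[5]=9 → dur=9, Σ=51 | A=idle B=compute:t5 [compute-only]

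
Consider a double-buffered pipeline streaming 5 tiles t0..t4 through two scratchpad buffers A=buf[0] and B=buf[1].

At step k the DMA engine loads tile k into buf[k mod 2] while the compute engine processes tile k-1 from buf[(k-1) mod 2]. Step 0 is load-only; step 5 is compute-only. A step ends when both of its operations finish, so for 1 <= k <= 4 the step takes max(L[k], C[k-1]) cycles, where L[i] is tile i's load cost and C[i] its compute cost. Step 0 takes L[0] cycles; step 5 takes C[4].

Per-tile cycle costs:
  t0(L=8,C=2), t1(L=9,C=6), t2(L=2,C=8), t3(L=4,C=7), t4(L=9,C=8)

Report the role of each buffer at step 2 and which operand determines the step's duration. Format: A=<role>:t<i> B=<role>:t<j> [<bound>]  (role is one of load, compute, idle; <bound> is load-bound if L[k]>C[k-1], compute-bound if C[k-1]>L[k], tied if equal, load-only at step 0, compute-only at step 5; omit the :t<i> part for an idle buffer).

k=0 load=t0/8c comp=- wait=8 total=8
k=1 load=t1/9c comp=t0/2c wait=9 total=17
k=2 load=t2/2c comp=t1/6c wait=6 total=23
k=3 load=t3/4c comp=t2/8c wait=8 total=31
k=4 load=t4/9c comp=t3/7c wait=9 total=40
k=5 load=- comp=t4/8c wait=8 total=48

step 2: A=load:t2 B=compute:t1 [compute-bound]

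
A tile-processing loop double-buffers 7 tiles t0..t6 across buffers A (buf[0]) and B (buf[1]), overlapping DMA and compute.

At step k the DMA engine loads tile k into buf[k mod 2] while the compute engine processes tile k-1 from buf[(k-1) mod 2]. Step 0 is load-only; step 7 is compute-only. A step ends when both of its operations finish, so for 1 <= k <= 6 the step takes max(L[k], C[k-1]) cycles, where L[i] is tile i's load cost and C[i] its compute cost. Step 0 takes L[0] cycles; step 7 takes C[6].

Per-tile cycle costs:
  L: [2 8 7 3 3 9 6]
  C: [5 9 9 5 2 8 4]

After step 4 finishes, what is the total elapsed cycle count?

end_cycle[4] = 33

k=0 load=t0/2c comp=- wait=2 total=2
k=1 load=t1/8c comp=t0/5c wait=8 total=10
k=2 load=t2/7c comp=t1/9c wait=9 total=19
k=3 load=t3/3c comp=t2/9c wait=9 total=28
k=4 load=t4/3c comp=t3/5c wait=5 total=33
k=5 load=t5/9c comp=t4/2c wait=9 total=42
k=6 load=t6/6c comp=t5/8c wait=8 total=50
k=7 load=- comp=t6/4c wait=4 total=54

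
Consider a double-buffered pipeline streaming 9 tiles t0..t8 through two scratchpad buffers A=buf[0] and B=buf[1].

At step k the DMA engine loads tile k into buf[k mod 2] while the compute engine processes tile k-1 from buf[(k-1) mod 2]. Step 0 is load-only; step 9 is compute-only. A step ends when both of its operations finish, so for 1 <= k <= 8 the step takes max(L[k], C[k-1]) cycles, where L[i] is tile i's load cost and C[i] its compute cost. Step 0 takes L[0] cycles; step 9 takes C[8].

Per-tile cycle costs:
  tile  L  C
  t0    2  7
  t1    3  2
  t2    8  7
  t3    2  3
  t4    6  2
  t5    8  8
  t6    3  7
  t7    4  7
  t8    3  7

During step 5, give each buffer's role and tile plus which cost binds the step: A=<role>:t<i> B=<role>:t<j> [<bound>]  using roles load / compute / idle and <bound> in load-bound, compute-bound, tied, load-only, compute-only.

step 5: A=compute:t4 B=load:t5 [load-bound]

[0] DMA t0→A (2c) ∥ CU idle ⇒ 2c, clock 2
[1] DMA t1→B (3c) ∥ CU A:t0 (7c) ⇒ 7c, clock 9
[2] DMA t2→A (8c) ∥ CU B:t1 (2c) ⇒ 8c, clock 17
[3] DMA t3→B (2c) ∥ CU A:t2 (7c) ⇒ 7c, clock 24
[4] DMA t4→A (6c) ∥ CU B:t3 (3c) ⇒ 6c, clock 30
[5] DMA t5→B (8c) ∥ CU A:t4 (2c) ⇒ 8c, clock 38
[6] DMA t6→A (3c) ∥ CU B:t5 (8c) ⇒ 8c, clock 46
[7] DMA t7→B (4c) ∥ CU A:t6 (7c) ⇒ 7c, clock 53
[8] DMA t8→A (3c) ∥ CU B:t7 (7c) ⇒ 7c, clock 60
[9] DMA idle ∥ CU A:t8 (7c) ⇒ 7c, clock 67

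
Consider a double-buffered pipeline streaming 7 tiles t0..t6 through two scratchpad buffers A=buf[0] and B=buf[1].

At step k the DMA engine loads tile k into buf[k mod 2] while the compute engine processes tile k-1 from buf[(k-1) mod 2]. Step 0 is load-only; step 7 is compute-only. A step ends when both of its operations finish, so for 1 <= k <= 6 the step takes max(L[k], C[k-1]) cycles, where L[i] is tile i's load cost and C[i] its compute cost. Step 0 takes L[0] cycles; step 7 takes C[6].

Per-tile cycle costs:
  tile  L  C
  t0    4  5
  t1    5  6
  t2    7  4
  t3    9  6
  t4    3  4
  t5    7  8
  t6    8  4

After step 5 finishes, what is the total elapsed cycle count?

end_cycle[5] = 38

k=0 load=t0/4c comp=- wait=4 total=4
k=1 load=t1/5c comp=t0/5c wait=5 total=9
k=2 load=t2/7c comp=t1/6c wait=7 total=16
k=3 load=t3/9c comp=t2/4c wait=9 total=25
k=4 load=t4/3c comp=t3/6c wait=6 total=31
k=5 load=t5/7c comp=t4/4c wait=7 total=38
k=6 load=t6/8c comp=t5/8c wait=8 total=46
k=7 load=- comp=t6/4c wait=4 total=50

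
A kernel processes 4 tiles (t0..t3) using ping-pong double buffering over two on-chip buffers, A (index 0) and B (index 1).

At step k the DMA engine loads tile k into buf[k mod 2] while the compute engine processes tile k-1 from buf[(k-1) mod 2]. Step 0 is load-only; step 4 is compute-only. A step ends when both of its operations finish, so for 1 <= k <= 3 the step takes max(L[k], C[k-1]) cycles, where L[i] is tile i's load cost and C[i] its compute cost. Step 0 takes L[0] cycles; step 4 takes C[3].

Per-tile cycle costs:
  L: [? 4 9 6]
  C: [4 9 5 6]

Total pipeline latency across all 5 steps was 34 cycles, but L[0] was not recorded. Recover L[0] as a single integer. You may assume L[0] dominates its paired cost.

step 0 → dur = L[0]=? = L[0]  (unknown; binding)
step 1 → dur = max(L[1]=4, C[0]=4) = 4
step 2 → dur = max(L[2]=9, C[1]=9) = 9
step 3 → dur = max(L[3]=6, C[2]=5) = 6
step 4 → dur = C[3]=6 = 6
sum of known step durations = 25
dur[0] = total - known = 34 - 25 = 9
L[0] is the binding max in step 0, so L[0] = dur[0] = 9

L[0] = 9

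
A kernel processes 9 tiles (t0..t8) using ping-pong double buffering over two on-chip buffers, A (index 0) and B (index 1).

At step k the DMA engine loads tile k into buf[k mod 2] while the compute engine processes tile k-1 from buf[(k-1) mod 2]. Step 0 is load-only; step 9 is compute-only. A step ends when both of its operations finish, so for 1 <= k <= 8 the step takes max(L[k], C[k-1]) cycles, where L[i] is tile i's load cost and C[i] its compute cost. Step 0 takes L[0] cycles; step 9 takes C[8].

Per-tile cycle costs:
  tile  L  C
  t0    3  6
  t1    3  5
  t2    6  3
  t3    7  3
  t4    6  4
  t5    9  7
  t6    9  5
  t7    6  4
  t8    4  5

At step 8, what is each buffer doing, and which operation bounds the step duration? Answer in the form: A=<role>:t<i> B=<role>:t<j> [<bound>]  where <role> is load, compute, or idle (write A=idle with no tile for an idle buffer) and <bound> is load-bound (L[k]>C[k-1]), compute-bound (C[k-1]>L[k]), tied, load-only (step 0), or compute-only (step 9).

step 8: A=load:t8 B=compute:t7 [tied]

step 0: L[0]=3 → dur=3, Σ=3 | A=load:t0 B=idle [load-only]
step 1: L[1]=3 C[0]=6 → dur=6, Σ=9 | A=compute:t0 B=load:t1 [compute-bound]
step 2: L[2]=6 C[1]=5 → dur=6, Σ=15 | A=load:t2 B=compute:t1 [load-bound]
step 3: L[3]=7 C[2]=3 → dur=7, Σ=22 | A=compute:t2 B=load:t3 [load-bound]
step 4: L[4]=6 C[3]=3 → dur=6, Σ=28 | A=load:t4 B=compute:t3 [load-bound]
step 5: L[5]=9 C[4]=4 → dur=9, Σ=37 | A=compute:t4 B=load:t5 [load-bound]
step 6: L[6]=9 C[5]=7 → dur=9, Σ=46 | A=load:t6 B=compute:t5 [load-bound]
step 7: L[7]=6 C[6]=5 → dur=6, Σ=52 | A=compute:t6 B=load:t7 [load-bound]
step 8: L[8]=4 C[7]=4 → dur=4, Σ=56 | A=load:t8 B=compute:t7 [tied]
step 9: C[8]=5 → dur=5, Σ=61 | A=compute:t8 B=idle [compute-only]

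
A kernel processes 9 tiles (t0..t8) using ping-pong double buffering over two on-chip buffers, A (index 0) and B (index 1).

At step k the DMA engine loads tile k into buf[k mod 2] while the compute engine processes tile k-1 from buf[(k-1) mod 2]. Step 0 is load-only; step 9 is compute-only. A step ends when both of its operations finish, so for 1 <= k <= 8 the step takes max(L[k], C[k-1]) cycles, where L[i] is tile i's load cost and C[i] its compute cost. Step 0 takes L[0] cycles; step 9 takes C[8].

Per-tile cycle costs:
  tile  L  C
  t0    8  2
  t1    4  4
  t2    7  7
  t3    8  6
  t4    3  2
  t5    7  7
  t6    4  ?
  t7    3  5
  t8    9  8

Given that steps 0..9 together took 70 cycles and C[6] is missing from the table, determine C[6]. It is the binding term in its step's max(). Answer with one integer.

C[6] = 6

step 0: dur = L[0]=8 = 8
step 1: dur = max(L[1]=4, C[0]=2) = 4
step 2: dur = max(L[2]=7, C[1]=4) = 7
step 3: dur = max(L[3]=8, C[2]=7) = 8
step 4: dur = max(L[4]=3, C[3]=6) = 6
step 5: dur = max(L[5]=7, C[4]=2) = 7
step 6: dur = max(L[6]=4, C[5]=7) = 7
step 7: dur = max(L[7]=3, C[6]=?) = C[6]  (unknown; binding)
step 8: dur = max(L[8]=9, C[7]=5) = 9
step 9: dur = C[8]=8 = 8
sum of known step durations = 64
dur[7] = total - known = 70 - 64 = 6
C[6] is the binding max in step 7, so C[6] = dur[7] = 6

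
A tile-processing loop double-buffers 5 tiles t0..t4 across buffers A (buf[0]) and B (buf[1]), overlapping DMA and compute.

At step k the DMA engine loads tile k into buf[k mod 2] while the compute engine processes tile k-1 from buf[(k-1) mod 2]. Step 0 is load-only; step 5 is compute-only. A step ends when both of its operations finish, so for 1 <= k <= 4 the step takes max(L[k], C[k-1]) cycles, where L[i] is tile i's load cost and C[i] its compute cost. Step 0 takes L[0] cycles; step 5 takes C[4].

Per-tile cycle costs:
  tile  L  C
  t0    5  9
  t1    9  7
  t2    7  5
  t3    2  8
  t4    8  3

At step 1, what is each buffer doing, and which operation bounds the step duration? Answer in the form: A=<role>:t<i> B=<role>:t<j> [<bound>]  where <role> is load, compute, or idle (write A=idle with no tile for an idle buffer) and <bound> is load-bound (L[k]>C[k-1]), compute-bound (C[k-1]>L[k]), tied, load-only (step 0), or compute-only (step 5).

step 0: L[0]=5 → dur=5, Σ=5 | A=load:t0 B=idle [load-only]
step 1: L[1]=9 C[0]=9 → dur=9, Σ=14 | A=compute:t0 B=load:t1 [tied]
step 2: L[2]=7 C[1]=7 → dur=7, Σ=21 | A=load:t2 B=compute:t1 [tied]
step 3: L[3]=2 C[2]=5 → dur=5, Σ=26 | A=compute:t2 B=load:t3 [compute-bound]
step 4: L[4]=8 C[3]=8 → dur=8, Σ=34 | A=load:t4 B=compute:t3 [tied]
step 5: C[4]=3 → dur=3, Σ=37 | A=compute:t4 B=idle [compute-only]

step 1: A=compute:t0 B=load:t1 [tied]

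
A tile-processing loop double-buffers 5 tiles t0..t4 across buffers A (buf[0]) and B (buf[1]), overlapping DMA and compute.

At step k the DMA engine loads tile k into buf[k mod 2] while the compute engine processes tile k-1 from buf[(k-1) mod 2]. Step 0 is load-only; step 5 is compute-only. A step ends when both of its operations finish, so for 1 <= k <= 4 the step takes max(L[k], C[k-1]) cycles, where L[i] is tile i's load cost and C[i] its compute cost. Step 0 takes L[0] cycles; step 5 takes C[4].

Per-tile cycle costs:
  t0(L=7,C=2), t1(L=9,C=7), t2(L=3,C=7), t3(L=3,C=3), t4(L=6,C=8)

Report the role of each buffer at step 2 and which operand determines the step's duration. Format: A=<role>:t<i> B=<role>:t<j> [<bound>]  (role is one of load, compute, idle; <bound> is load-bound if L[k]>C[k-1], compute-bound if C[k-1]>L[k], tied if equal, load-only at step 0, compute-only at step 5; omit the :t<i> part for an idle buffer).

[0] DMA t0→A (7c) ∥ CU idle ⇒ 7c, clock 7
[1] DMA t1→B (9c) ∥ CU A:t0 (2c) ⇒ 9c, clock 16
[2] DMA t2→A (3c) ∥ CU B:t1 (7c) ⇒ 7c, clock 23
[3] DMA t3→B (3c) ∥ CU A:t2 (7c) ⇒ 7c, clock 30
[4] DMA t4→A (6c) ∥ CU B:t3 (3c) ⇒ 6c, clock 36
[5] DMA idle ∥ CU A:t4 (8c) ⇒ 8c, clock 44

step 2: A=load:t2 B=compute:t1 [compute-bound]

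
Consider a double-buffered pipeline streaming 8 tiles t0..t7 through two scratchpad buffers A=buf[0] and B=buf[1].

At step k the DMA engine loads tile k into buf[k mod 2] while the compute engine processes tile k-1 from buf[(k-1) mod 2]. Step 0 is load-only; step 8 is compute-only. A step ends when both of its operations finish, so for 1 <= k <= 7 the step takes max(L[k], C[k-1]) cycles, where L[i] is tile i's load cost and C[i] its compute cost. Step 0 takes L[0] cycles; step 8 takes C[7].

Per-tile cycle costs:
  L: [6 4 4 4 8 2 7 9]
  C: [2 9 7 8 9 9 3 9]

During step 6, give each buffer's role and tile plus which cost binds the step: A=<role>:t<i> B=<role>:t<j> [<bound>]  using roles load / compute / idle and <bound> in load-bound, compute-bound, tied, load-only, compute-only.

step 6: A=load:t6 B=compute:t5 [compute-bound]

  0. 6=6c; end=6; A:t0 B:-
  1. max(4,2)=4c; end=10; A:t0 B:t1
  2. max(4,9)=9c; end=19; A:t2 B:t1
  3. max(4,7)=7c; end=26; A:t2 B:t3
  4. max(8,8)=8c; end=34; A:t4 B:t3
  5. max(2,9)=9c; end=43; A:t4 B:t5
  6. max(7,9)=9c; end=52; A:t6 B:t5
  7. max(9,3)=9c; end=61; A:t6 B:t7
  8. 9=9c; end=70; A:t6 B:t7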